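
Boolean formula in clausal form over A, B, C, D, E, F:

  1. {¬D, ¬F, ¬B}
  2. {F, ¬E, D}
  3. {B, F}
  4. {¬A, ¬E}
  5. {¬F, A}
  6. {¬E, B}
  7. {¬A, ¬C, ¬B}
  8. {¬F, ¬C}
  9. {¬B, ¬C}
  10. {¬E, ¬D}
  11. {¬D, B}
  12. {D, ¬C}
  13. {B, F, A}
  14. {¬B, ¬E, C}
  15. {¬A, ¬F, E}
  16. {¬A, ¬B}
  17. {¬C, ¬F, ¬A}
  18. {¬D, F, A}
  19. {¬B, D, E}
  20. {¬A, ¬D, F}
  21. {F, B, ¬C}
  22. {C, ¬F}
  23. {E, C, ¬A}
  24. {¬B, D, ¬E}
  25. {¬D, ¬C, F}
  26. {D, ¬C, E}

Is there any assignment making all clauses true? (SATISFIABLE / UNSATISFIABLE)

UNSATISFIABLE

F = True:
  propagation gives A=True, E=False; an empty clause results — contradiction.
F = False:
  propagation gives B=True, C=False, E=False, A=False; an empty clause results — contradiction.
Every branch closes, so no satisfying assignment exists.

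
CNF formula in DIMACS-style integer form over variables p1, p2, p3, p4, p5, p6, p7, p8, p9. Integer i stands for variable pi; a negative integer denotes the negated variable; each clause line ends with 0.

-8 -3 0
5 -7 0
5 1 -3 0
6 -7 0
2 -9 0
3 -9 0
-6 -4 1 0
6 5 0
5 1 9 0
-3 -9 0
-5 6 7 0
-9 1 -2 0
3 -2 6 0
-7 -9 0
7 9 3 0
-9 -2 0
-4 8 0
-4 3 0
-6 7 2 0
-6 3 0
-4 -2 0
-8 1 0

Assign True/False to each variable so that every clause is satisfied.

p1=True  p2=True  p3=True  p4=False  p5=True  p6=True  p7=True  p8=False  p9=False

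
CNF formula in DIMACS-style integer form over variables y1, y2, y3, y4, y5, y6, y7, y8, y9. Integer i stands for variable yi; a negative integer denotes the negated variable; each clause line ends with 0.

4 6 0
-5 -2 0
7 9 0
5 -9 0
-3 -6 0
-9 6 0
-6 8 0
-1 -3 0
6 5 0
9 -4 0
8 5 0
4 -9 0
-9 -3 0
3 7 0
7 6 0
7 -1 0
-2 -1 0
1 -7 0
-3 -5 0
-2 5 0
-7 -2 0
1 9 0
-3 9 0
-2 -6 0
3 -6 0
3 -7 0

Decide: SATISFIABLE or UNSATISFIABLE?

UNSATISFIABLE

y3 = True:
  propagation gives y6=False, y4=True, y9=False; an empty clause results — contradiction.
y3 = False:
  propagation gives y7=True; an empty clause results — contradiction.
Every branch closes, so no satisfying assignment exists.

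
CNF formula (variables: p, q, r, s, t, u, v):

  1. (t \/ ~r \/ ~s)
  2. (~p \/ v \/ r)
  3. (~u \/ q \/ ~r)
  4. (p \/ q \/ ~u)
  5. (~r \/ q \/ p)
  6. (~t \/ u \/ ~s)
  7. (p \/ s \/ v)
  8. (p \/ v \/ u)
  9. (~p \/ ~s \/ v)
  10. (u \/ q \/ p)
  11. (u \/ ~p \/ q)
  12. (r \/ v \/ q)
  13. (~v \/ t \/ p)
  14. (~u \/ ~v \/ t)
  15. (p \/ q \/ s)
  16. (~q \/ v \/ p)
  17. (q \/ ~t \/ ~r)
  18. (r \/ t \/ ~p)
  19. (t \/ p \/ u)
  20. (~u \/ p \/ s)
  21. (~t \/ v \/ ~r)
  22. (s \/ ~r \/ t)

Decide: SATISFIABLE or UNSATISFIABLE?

Set p = True and propagate.
Try q = True.
The remaining clauses are satisfied by r = True, s = True, t = True, u = True, v = True.
So p=T, q=T, r=T, s=T, t=T, u=T, v=T is a satisfying assignment.

SATISFIABLE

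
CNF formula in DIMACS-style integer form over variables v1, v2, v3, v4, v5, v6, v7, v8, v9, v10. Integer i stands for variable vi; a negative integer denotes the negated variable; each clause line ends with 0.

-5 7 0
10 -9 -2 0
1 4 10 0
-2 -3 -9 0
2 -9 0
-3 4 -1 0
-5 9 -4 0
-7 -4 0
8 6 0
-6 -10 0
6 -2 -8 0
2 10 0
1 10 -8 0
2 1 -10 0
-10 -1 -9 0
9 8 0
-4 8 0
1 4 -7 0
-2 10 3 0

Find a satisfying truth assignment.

v1 = T  v2 = T  v3 = T  v4 = T  v5 = F  v6 = T  v7 = F  v8 = T  v9 = F  v10 = F

v5 occurs only negated in the remaining clauses — set v5 = False.
Set v1 = True and propagate.
For the remaining variables, v2 = True, v3 = True, v4 = True, v6 = True, v7 = False, v8 = True, v9 = False, v10 = False works.
Every clause has at least one true literal under this assignment.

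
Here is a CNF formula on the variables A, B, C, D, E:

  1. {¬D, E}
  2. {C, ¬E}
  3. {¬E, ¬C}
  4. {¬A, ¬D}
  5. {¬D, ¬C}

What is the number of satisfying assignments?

8

Satisfying assignments:
  A=F B=F C=F D=F E=F
  A=F B=F C=T D=F E=F
  A=F B=T C=F D=F E=F
  A=F B=T C=T D=F E=F
  A=T B=F C=F D=F E=F
  A=T B=F C=T D=F E=F
  A=T B=T C=F D=F E=F
  A=T B=T C=T D=F E=F
That's 8 in total.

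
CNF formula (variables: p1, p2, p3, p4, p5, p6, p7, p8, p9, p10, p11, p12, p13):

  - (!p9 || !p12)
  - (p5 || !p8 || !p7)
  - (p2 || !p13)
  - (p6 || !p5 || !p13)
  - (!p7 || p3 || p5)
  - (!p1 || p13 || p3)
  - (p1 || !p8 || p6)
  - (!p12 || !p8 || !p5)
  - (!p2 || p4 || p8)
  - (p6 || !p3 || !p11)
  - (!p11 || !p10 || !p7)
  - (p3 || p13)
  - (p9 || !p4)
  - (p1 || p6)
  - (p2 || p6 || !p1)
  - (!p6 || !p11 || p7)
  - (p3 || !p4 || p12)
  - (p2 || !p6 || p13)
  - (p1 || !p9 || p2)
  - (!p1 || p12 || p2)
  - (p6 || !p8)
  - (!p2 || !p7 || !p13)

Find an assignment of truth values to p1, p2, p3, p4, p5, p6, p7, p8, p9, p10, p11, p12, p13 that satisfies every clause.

p11 occurs only negated in the remaining clauses — set p11 = False.
Try p1 = True.
Set p2 = True and propagate.
For the remaining variables, p3 = True, p4 = True, p5 = True, p6 = False, p7 = True, p8 = False, p9 = True, p10 = True, p12 = False, p13 = False works.

p1=T, p2=T, p3=T, p4=T, p5=T, p6=F, p7=T, p8=F, p9=T, p10=T, p11=F, p12=F, p13=F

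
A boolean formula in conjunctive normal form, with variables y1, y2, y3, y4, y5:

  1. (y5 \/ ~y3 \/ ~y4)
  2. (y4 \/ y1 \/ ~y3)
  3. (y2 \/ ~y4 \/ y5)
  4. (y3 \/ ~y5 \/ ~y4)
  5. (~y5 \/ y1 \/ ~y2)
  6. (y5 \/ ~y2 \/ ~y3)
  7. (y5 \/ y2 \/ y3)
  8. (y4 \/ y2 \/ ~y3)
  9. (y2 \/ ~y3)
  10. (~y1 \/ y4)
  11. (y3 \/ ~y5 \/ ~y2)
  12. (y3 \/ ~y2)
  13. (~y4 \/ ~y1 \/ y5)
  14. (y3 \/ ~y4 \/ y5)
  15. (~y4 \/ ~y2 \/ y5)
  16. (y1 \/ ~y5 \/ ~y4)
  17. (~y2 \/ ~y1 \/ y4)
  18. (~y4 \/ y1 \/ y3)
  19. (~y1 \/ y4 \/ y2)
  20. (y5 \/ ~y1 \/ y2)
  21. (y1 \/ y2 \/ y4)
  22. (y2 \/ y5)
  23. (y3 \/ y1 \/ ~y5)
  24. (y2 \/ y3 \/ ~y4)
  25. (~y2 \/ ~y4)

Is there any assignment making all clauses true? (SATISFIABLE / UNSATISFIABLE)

y2 = True:
  propagation gives y3=True, y5=True, y1=True, y4=True; an empty clause results — contradiction.
y2 = False:
  propagation gives y3=False, y5=True, y4=False, y1=False; an empty clause results — contradiction.
Every branch closes, so no satisfying assignment exists.

UNSATISFIABLE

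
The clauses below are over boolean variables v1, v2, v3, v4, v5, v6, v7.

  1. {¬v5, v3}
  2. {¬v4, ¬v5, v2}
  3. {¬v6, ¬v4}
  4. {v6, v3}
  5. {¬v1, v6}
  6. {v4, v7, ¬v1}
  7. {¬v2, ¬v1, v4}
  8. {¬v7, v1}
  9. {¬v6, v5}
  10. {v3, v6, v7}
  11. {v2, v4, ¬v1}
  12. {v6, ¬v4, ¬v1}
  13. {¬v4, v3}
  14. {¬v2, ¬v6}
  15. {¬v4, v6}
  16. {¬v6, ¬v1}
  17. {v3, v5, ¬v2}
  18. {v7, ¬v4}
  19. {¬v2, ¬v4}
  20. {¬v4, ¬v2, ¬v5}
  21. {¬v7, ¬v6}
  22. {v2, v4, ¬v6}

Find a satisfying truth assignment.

v1=0  v2=1  v3=1  v4=0  v5=1  v6=0  v7=0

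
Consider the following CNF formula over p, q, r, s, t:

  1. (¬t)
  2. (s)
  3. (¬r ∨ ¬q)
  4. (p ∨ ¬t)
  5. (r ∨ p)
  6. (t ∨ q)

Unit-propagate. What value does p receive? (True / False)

True

(¬t) is a unit clause: t = False.
(s) is a unit clause: s = True.
(q ∨ t): since t = False, the clause reduces to (q). q = True.
In (¬q ∨ ¬r), ¬q is now false; ¬r must hold, so r = False.
In (p ∨ r), r is now false; p must hold, so p = True.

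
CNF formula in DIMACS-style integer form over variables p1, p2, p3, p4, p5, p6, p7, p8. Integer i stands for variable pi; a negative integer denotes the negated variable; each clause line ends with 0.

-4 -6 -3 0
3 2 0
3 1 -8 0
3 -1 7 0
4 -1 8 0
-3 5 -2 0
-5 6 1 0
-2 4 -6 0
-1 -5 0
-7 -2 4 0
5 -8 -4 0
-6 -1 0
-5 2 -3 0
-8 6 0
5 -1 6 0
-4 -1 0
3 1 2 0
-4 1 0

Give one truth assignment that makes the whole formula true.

p1 = False, p2 = False, p3 = True, p4 = False, p5 = False, p6 = True, p7 = True, p8 = True

Set p1 = False and propagate.
  then p4 is forced to False.
For the remaining variables, p2 = False, p3 = True, p5 = False, p6 = True, p7 = True, p8 = True works.
Check each clause:
  1. (!p3 || !p6 || !p4) — !p4 is true.
  2. (p3 || p2) — p3 is true.
  3. (p3 || p1 || !p8) — p3 is true.
  4. (p7 || !p1 || p3) — p3 is true.
  5. (p4 || !p1 || p8) — p8 is true.
  6. (!p2 || !p3 || p5) — !p2 is true.
  7. (p6 || !p5 || p1) — !p5 is true.
  8. (p4 || !p2 || !p6) — !p2 is true.
  9. (!p5 || !p1) — !p5 is true.
  10. (!p7 || !p2 || p4) — !p2 is true.
  11. (!p4 || p5 || !p8) — !p4 is true.
  12. (!p6 || !p1) — !p1 is true.
  13. (p2 || !p3 || !p5) — !p5 is true.
  14. (!p8 || p6) — p6 is true.
  15. (p6 || p5 || !p1) — p6 is true.
  16. (!p4 || !p1) — !p4 is true.
  17. (p3 || p1 || p2) — p3 is true.
  18. (!p4 || p1) — !p4 is true.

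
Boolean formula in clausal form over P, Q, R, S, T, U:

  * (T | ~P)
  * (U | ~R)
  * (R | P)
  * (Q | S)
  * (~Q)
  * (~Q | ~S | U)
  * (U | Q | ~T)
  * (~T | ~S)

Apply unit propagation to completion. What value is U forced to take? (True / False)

True

(~Q) stands alone — Q = False.
In (Q | S), Q is now false; S must hold, so S = True.
(~T | ~S): since S = True, the clause reduces to (~T). T = False.
In (~P | T), T is now false; ~P must hold, so P = False.
In (R | P), P is now false; R must hold, so R = True.
(~R | U): since R = True, the clause reduces to (U). U = True.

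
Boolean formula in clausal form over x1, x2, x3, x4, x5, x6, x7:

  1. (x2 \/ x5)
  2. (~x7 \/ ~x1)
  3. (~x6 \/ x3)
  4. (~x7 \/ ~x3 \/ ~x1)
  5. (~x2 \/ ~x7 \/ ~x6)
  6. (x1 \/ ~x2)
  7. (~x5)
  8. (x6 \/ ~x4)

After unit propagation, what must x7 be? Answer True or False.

(~x5) stands alone — x5 = False.
In (x2 \/ x5), x5 is now false; x2 must hold, so x2 = True.
(x1 \/ ~x2) with x2 = True leaves only x1, so x1 = True.
(~x7 \/ ~x1): since x1 = True, the clause reduces to (~x7). x7 = False.

False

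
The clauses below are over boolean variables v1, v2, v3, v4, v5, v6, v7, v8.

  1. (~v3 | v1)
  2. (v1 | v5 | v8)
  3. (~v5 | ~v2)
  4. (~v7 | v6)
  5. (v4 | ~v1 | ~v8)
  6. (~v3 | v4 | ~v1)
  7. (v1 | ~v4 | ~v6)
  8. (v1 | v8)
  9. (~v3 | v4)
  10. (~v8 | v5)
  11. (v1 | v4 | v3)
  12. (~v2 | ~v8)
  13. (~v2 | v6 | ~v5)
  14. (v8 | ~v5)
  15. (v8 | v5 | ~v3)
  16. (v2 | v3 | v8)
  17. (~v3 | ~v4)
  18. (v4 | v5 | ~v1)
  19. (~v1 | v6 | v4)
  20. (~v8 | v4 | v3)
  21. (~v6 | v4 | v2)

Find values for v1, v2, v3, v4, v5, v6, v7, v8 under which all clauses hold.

v1=True, v2=False, v3=False, v4=True, v5=True, v6=False, v7=False, v8=True

v7 occurs only negated in the remaining clauses — set v7 = False.
Branch on v1: take v1 = True.
Set v2 = False and propagate.
Set v3 = False and propagate.
  then v8 is forced to True.
  then v4 is forced to True.
  then v5 is forced to True.
v6 is now unconstrained; take v6 = False.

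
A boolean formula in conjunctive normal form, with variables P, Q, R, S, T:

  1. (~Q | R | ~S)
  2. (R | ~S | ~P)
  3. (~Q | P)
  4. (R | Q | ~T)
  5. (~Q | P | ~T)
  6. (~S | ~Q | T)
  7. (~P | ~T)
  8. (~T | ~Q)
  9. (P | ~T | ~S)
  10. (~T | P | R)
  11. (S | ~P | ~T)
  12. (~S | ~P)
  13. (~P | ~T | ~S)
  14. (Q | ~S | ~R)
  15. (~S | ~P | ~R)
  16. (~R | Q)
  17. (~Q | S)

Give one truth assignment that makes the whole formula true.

P=T, Q=F, R=F, S=F, T=F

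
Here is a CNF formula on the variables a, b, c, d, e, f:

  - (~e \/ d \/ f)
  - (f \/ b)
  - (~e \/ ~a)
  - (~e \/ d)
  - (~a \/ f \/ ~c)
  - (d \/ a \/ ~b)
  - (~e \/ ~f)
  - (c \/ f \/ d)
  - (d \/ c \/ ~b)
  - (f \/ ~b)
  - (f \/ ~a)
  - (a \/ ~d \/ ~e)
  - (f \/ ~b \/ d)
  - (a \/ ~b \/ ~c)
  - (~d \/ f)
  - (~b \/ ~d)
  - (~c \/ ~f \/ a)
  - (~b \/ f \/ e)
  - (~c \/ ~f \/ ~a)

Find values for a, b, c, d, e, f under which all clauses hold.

Try a = False.
Set b = False and propagate.
  then f is forced to True.
  then e is forced to False.
  then c is forced to False.
d is now unconstrained; take d = True.
Every clause has at least one true literal under this assignment.

a=F  b=F  c=F  d=T  e=F  f=T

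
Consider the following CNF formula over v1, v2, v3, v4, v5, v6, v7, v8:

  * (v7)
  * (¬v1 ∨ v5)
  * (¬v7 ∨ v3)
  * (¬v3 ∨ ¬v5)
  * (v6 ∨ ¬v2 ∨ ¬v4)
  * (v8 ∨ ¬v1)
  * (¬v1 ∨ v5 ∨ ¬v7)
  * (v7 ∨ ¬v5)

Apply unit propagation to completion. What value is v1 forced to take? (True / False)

(v7) stands alone — v7 = True.
(¬v7 ∨ v3): since v7 = True, the clause reduces to (v3). v3 = True.
(¬v5 ∨ ¬v3): since v3 = True, the clause reduces to (¬v5). v5 = False.
From (v5 ∨ ¬v1) and v5 = False: v1 = False.

False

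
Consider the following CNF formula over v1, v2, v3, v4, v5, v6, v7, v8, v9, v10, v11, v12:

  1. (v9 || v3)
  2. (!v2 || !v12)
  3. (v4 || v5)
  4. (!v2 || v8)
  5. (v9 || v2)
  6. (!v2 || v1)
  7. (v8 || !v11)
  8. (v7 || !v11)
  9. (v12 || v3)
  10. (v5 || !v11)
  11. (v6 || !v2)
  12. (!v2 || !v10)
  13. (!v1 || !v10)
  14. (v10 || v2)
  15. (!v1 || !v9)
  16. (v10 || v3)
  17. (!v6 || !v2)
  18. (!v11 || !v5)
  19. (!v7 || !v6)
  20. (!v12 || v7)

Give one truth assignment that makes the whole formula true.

v1=False, v2=False, v3=True, v4=True, v5=False, v6=False, v7=True, v8=False, v9=True, v10=True, v11=False, v12=True

Pure literal: v3 appears only positively; assign v3 = True.
v4 occurs only positively in the remaining clauses — set v4 = True.
Try v1 = False.
  then v2 is forced to False.
  then v9 is forced to True.
  then v10 is forced to True.
Branch on v5: take v5 = False.
  then v11 is forced to False.
The remaining clauses are satisfied by v6 = False, v7 = True, v8 = False, v12 = True.
Every clause has at least one true literal under this assignment.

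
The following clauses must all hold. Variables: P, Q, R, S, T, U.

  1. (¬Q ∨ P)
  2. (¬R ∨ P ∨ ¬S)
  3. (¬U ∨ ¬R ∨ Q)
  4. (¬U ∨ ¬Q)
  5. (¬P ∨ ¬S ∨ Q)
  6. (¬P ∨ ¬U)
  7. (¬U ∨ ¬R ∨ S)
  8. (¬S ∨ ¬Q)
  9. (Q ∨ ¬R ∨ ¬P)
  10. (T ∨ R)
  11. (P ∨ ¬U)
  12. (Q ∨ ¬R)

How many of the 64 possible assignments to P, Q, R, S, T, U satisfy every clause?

Satisfying assignments:
  P=0 Q=0 R=0 S=0 T=1 U=0
  P=0 Q=0 R=0 S=1 T=1 U=0
  P=1 Q=0 R=0 S=0 T=1 U=0
  P=1 Q=1 R=0 S=0 T=1 U=0
  P=1 Q=1 R=1 S=0 T=0 U=0
  P=1 Q=1 R=1 S=0 T=1 U=0
Count: 6.

6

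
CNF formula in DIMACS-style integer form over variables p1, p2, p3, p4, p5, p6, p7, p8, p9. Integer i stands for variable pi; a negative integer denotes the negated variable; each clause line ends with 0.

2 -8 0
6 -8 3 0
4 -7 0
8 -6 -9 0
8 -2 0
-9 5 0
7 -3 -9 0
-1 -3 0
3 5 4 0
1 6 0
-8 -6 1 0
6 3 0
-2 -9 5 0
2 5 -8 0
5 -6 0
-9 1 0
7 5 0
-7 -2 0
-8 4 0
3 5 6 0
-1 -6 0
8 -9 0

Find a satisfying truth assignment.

Pure literal: p4 appears only positively; assign p4 = True.
p5 occurs only positively in the remaining clauses — set p5 = True.
Try p1 = False.
  then p6 is forced to True.
  then p8 is forced to False.
  then p9 is forced to False.
  then p2 is forced to False.
p3, p7 are now unconstrained; take p3 = False, p7 = True.
Every clause has at least one true literal under this assignment.
Check each clause:
  1. (p2 ∨ ¬p8) — ¬p8 is true.
  2. (p3 ∨ ¬p8 ∨ p6) — ¬p8 is true.
  3. (¬p7 ∨ p4) — p4 is true.
  4. (¬p9 ∨ p8 ∨ ¬p6) — ¬p9 is true.
  5. (p8 ∨ ¬p2) — ¬p2 is true.
  6. (p5 ∨ ¬p9) — p5 is true.
  7. (p7 ∨ ¬p3 ∨ ¬p9) — p7 is true.
  8. (¬p1 ∨ ¬p3) — ¬p3 is true.
  9. (p4 ∨ p3 ∨ p5) — p4 is true.
  10. (p1 ∨ p6) — p6 is true.
  11. (¬p6 ∨ p1 ∨ ¬p8) — ¬p8 is true.
  12. (p3 ∨ p6) — p6 is true.
  13. (¬p9 ∨ ¬p2 ∨ p5) — p5 is true.
  14. (¬p8 ∨ p2 ∨ p5) — ¬p8 is true.
  15. (¬p6 ∨ p5) — p5 is true.
  16. (p1 ∨ ¬p9) — ¬p9 is true.
  17. (p7 ∨ p5) — p5 is true.
  18. (¬p7 ∨ ¬p2) — ¬p2 is true.
  19. (¬p8 ∨ p4) — ¬p8 is true.
  20. (p3 ∨ p6 ∨ p5) — p5 is true.
  21. (¬p6 ∨ ¬p1) — ¬p1 is true.
  22. (p8 ∨ ¬p9) — ¬p9 is true.

p1=0, p2=0, p3=0, p4=1, p5=1, p6=1, p7=1, p8=0, p9=0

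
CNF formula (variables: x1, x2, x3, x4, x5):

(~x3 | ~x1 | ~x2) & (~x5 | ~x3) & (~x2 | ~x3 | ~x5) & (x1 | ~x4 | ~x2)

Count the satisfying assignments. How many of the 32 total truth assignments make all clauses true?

19

Case analysis on x2 and x3:
  x2=T, x3=T: remaining (x1,x4,x5) ∈ {(F,F,F)} — 1.
  x2=T, x3=F: x5 free; 3 ways for (x1,x4) × 2^1 = 6.
  x2=F, x3=T: remaining (x1,x4,x5) ∈ {(F,F,F); (F,T,F); (T,F,F); (T,T,F)} — 4.
  x2=F, x3=F: x1, x4, x5 free → 2^3 = 8.
Total: 1 + 6 + 4 + 8 = 19.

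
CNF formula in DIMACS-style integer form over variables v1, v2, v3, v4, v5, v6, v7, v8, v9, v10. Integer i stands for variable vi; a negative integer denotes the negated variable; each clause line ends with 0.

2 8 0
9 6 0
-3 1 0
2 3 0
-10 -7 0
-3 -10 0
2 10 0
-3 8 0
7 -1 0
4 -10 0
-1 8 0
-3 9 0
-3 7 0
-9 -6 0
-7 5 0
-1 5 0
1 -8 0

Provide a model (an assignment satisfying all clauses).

v2 occurs only positively in the remaining clauses — set v2 = True.
Pure literal: v4 appears only positively; assign v4 = True.
Branch on v1: take v1 = True.
  then v7 is forced to True.
  then v10 is forced to False.
  then v8 is forced to True.
  then v5 is forced to True.
For the remaining variables, v3 = False, v6 = False, v9 = True works.

v1=T, v2=T, v3=F, v4=T, v5=T, v6=F, v7=T, v8=T, v9=T, v10=F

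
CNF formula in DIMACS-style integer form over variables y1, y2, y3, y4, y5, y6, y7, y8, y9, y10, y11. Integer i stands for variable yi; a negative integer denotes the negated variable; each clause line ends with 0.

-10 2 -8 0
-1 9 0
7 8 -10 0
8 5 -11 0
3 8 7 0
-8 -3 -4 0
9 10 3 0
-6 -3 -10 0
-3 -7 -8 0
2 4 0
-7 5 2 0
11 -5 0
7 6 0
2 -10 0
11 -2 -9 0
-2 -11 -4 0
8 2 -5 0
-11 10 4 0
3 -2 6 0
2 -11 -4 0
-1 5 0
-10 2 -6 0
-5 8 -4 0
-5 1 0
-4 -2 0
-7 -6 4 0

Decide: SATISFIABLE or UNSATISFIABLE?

SATISFIABLE

Set y1 = False and propagate.
  then y5 is forced to False.
Try y2 = False.
  then y4 is forced to True.
  then y7 is forced to False.
  then y6 is forced to True.
  then y10 is forced to False.
  then y11 is forced to False.
Branch on y3: take y3 = False.
  then y8 is forced to True.
  then y9 is forced to True.
So y1 = False  y2 = False  y3 = False  y4 = True  y5 = False  y6 = True  y7 = False  y8 = True  y9 = True  y10 = False  y11 = False is a satisfying assignment.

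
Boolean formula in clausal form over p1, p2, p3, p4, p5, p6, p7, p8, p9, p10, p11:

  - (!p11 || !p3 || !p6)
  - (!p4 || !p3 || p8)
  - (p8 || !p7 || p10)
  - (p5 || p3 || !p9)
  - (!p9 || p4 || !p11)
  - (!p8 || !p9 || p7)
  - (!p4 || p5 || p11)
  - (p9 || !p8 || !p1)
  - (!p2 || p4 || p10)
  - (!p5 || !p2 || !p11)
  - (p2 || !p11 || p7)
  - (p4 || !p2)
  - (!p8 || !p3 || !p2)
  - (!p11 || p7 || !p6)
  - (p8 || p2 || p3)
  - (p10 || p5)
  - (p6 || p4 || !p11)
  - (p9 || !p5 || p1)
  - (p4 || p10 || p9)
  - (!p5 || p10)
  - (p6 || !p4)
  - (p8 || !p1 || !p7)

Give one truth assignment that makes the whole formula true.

p10 occurs only positively in the remaining clauses — set p10 = True.
Try p1 = False.
Set p2 = False and propagate.
The remaining clauses are satisfied by p3 = True, p4 = False, p5 = False, p6 = False, p7 = False, p8 = False, p9 = False, p11 = False.

p1 = F, p2 = F, p3 = T, p4 = F, p5 = F, p6 = F, p7 = F, p8 = F, p9 = F, p10 = T, p11 = F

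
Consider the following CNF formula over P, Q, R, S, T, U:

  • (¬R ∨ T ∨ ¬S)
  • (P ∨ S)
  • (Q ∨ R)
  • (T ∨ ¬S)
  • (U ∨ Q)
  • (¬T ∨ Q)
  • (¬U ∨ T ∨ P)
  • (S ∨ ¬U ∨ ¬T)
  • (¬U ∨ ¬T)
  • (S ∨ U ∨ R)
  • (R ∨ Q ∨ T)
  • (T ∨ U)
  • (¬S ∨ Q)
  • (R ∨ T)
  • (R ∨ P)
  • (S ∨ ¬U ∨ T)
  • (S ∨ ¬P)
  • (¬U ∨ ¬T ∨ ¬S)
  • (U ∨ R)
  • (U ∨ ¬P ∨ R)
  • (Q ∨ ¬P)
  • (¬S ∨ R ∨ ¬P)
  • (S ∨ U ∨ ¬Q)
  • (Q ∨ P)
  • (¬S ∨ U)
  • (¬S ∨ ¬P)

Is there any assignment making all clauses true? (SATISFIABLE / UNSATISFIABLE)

S = True:
  propagation gives T=True, Q=True, U=False; an empty clause results — contradiction.
S = False:
  propagation gives P=True; an empty clause results — contradiction.
Every branch closes, so no satisfying assignment exists.

UNSATISFIABLE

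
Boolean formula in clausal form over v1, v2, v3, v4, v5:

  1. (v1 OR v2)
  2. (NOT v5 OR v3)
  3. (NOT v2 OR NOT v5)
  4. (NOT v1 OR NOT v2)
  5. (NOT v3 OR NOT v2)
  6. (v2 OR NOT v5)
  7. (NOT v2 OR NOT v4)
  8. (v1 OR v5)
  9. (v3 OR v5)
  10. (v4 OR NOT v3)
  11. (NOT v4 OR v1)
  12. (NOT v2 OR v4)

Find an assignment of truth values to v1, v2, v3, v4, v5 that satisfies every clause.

v1=T  v2=F  v3=T  v4=T  v5=F

Try v1 = True.
  then v2 is forced to False.
  then v5 is forced to False.
  then v3 is forced to True.
  then v4 is forced to True.
Check each clause:
  1. (v2 OR v1) — v1 is true.
  2. (NOT v5 OR v3) — v3 is true.
  3. (NOT v5 OR NOT v2) — NOT v5 is true.
  4. (NOT v2 OR NOT v1) — NOT v2 is true.
  5. (NOT v2 OR NOT v3) — NOT v2 is true.
  6. (NOT v5 OR v2) — NOT v5 is true.
  7. (NOT v4 OR NOT v2) — NOT v2 is true.
  8. (v5 OR v1) — v1 is true.
  9. (v5 OR v3) — v3 is true.
  10. (v4 OR NOT v3) — v4 is true.
  11. (NOT v4 OR v1) — v1 is true.
  12. (v4 OR NOT v2) — v4 is true.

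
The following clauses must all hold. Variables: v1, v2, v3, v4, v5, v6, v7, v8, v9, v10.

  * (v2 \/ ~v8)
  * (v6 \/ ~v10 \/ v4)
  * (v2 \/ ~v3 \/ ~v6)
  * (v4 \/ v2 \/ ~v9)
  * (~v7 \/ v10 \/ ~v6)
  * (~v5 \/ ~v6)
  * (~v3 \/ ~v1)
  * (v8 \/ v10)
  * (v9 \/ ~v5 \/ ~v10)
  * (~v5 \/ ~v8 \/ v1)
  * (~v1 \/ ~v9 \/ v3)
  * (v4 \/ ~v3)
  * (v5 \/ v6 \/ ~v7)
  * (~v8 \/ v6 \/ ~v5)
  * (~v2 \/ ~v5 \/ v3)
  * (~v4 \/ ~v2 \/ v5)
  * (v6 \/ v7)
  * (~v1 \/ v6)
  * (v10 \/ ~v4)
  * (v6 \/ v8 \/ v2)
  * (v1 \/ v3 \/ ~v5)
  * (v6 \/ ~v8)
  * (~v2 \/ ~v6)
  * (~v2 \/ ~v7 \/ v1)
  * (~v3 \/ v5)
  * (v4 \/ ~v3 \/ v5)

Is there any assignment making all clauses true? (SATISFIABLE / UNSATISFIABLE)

SATISFIABLE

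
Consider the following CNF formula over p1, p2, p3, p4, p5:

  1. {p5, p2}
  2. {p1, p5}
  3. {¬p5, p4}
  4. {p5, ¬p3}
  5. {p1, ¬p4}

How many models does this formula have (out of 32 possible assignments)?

6

Satisfying assignments:
  p1=1 p2=0 p3=0 p4=1 p5=1
  p1=1 p2=0 p3=1 p4=1 p5=1
  p1=1 p2=1 p3=0 p4=0 p5=0
  p1=1 p2=1 p3=0 p4=1 p5=0
  p1=1 p2=1 p3=0 p4=1 p5=1
  p1=1 p2=1 p3=1 p4=1 p5=1
That's 6 in total.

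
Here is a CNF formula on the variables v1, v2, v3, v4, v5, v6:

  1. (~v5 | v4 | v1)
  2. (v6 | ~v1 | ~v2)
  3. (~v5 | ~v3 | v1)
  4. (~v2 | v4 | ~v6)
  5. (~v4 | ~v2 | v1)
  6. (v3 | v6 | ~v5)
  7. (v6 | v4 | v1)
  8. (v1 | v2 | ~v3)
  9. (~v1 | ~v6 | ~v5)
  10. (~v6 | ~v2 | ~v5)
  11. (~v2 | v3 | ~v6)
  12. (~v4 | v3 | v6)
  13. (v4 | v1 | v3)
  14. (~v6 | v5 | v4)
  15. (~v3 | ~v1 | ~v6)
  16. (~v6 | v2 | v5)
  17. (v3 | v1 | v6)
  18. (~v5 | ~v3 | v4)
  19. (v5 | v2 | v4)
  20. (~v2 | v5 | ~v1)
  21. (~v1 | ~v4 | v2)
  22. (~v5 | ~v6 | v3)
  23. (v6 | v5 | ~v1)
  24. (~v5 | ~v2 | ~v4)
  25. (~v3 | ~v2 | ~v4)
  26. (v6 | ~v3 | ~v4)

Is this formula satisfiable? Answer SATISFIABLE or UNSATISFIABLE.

v6 = True:
  v2 = True:
    propagation gives v4=True, v1=True, v5=False; an empty clause results — contradiction.
  v2 = False:
    propagation gives v5=True, v1=False, v4=True, v3=False; an empty clause results — contradiction.
v6 = False:
  v1 = True:
    propagation gives v2=False, v4=False, v5=True, v3=True; an empty clause results — contradiction.
  v1 = False:
    propagation gives v4=True, v2=False, v3=False; an empty clause results — contradiction.
Every branch closes, so no satisfying assignment exists.

UNSATISFIABLE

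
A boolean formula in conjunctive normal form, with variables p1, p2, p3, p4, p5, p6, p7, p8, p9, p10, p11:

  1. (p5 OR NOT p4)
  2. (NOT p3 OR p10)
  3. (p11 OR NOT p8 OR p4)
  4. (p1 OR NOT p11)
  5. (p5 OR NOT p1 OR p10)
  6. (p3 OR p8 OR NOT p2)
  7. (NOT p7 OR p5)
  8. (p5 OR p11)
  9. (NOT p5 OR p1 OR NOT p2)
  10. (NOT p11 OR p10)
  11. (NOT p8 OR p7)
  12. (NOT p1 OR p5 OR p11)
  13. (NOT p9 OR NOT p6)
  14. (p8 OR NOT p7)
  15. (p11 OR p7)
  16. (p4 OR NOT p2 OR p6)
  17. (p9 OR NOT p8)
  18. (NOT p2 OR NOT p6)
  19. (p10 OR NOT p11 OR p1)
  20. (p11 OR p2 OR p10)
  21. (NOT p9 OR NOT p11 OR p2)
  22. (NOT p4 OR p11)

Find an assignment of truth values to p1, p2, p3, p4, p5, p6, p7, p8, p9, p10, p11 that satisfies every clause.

p1=True, p2=False, p3=True, p4=False, p5=True, p6=False, p7=False, p8=False, p9=False, p10=True, p11=True

Check each clause:
  1. (NOT p4 OR p5) — NOT p4 is true.
  2. (p10 OR NOT p3) — p10 is true.
  3. (NOT p8 OR p4 OR p11) — NOT p8 is true.
  4. (NOT p11 OR p1) — p1 is true.
  5. (NOT p1 OR p5 OR p10) — p10 is true.
  6. (p3 OR NOT p2 OR p8) — p3 is true.
  7. (NOT p7 OR p5) — NOT p7 is true.
  8. (p11 OR p5) — p11 is true.
  9. (NOT p5 OR p1 OR NOT p2) — p1 is true.
  10. (p10 OR NOT p11) — p10 is true.
  11. (p7 OR NOT p8) — NOT p8 is true.
  12. (p11 OR p5 OR NOT p1) — p11 is true.
  13. (NOT p9 OR NOT p6) — NOT p6 is true.
  14. (NOT p7 OR p8) — NOT p7 is true.
  15. (p7 OR p11) — p11 is true.
  16. (p4 OR p6 OR NOT p2) — NOT p2 is true.
  17. (NOT p8 OR p9) — NOT p8 is true.
  18. (NOT p2 OR NOT p6) — NOT p6 is true.
  19. (p1 OR p10 OR NOT p11) — p1 is true.
  20. (p2 OR p11 OR p10) — p10 is true.
  21. (NOT p9 OR p2 OR NOT p11) — NOT p9 is true.
  22. (NOT p4 OR p11) — p11 is true.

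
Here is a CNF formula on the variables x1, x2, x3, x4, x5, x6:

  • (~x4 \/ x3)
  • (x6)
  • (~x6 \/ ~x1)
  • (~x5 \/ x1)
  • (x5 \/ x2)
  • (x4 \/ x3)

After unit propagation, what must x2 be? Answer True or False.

True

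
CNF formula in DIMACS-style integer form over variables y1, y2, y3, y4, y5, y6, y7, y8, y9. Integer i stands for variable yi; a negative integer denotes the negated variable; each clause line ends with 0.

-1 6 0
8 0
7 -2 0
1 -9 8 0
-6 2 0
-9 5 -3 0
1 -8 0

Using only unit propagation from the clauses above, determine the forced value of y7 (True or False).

(y8) is a unit clause: y8 = True.
In (y1 | ~y8), ~y8 is now false; y1 must hold, so y1 = True.
(y6 | ~y1) with y1 = True leaves only y6, so y6 = True.
From (~y6 | y2) and y6 = True: y2 = True.
In (y7 | ~y2), ~y2 is now false; y7 must hold, so y7 = True.

True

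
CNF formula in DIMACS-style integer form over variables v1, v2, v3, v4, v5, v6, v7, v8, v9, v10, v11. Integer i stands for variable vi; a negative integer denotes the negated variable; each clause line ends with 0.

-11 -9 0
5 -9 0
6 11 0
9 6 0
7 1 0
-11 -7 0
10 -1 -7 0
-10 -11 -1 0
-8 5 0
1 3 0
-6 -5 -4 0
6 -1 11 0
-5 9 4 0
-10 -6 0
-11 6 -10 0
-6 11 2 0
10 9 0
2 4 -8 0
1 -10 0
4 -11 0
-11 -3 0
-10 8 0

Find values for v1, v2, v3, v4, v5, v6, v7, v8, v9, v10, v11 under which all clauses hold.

v1=1, v2=1, v3=1, v4=0, v5=1, v6=1, v7=0, v8=1, v9=1, v10=0, v11=0

Pure literal: v2 appears only positively; assign v2 = True.
Branch on v1: take v1 = True.
The remaining clauses are satisfied by v3 = True, v4 = False, v5 = True, v6 = True, v7 = False, v8 = True, v9 = True, v10 = False, v11 = False.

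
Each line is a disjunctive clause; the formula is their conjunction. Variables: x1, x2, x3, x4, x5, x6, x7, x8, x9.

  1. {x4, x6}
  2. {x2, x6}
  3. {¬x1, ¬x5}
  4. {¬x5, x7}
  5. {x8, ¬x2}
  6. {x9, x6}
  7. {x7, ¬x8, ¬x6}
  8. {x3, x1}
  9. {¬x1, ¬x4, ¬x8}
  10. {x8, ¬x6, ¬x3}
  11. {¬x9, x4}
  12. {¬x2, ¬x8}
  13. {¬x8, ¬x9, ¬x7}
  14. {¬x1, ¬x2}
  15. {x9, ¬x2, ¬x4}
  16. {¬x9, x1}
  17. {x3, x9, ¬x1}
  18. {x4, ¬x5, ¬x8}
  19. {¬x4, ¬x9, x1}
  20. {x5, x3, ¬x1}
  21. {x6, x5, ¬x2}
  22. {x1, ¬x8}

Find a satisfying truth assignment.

x1 = T  x2 = F  x3 = T  x4 = F  x5 = F  x6 = T  x7 = T  x8 = T  x9 = F

Check each clause:
  1. {x4, x6} — x6 is true.
  2. {x6, x2} — x6 is true.
  3. {¬x5, ¬x1} — ¬x5 is true.
  4. {x7, ¬x5} — ¬x5 is true.
  5. {¬x2, x8} — x8 is true.
  6. {x9, x6} — x6 is true.
  7. {¬x8, ¬x6, x7} — x7 is true.
  8. {x1, x3} — x1 is true.
  9. {¬x1, ¬x4, ¬x8} — ¬x4 is true.
  10. {¬x3, x8, ¬x6} — x8 is true.
  11. {x4, ¬x9} — ¬x9 is true.
  12. {¬x8, ¬x2} — ¬x2 is true.
  13. {¬x7, ¬x9, ¬x8} — ¬x9 is true.
  14. {¬x1, ¬x2} — ¬x2 is true.
  15. {¬x2, ¬x4, x9} — ¬x4 is true.
  16. {¬x9, x1} — x1 is true.
  17. {x9, x3, ¬x1} — x3 is true.
  18. {¬x5, ¬x8, x4} — ¬x5 is true.
  19. {x1, ¬x9, ¬x4} — x1 is true.
  20. {x3, x5, ¬x1} — x3 is true.
  21. {x5, x6, ¬x2} — ¬x2 is true.
  22. {¬x8, x1} — x1 is true.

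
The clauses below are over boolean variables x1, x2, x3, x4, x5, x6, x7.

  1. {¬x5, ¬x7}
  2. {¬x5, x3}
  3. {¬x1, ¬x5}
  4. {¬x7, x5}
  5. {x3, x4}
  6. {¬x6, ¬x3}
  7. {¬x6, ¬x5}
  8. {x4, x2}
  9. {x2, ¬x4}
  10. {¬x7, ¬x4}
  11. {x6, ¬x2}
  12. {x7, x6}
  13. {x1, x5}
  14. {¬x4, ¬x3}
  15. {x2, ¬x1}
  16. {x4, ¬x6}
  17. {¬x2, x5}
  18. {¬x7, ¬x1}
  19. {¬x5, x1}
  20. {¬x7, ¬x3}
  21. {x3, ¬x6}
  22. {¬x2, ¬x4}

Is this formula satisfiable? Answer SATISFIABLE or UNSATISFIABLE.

x5 = True:
  propagation gives x7=False, x3=True, x1=False; an empty clause results — contradiction.
x5 = False:
  propagation gives x7=False, x6=True, x3=False; an empty clause results — contradiction.
Every branch closes, so no satisfying assignment exists.

UNSATISFIABLE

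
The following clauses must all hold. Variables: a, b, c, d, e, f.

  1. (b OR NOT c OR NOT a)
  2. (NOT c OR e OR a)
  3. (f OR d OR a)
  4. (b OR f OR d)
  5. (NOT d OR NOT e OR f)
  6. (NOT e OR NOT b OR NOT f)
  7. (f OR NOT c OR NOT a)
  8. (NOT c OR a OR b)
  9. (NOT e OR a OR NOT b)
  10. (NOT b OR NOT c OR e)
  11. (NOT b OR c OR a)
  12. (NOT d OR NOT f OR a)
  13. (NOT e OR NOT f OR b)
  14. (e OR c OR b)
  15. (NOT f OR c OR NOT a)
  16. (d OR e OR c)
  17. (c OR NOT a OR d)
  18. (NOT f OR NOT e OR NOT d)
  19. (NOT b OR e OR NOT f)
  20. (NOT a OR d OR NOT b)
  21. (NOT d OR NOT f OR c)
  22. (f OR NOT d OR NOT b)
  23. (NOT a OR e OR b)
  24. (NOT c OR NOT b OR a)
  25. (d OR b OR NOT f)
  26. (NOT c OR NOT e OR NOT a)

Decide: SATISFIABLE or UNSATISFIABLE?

b = True:
  a = True:
    propagation gives d=True, f=True, e=False; an empty clause results — contradiction.
  a = False:
    propagation gives e=False, c=False; an empty clause results — contradiction.
b = False:
  a = True:
    propagation gives c=False, e=True, f=False, d=True; an empty clause results — contradiction.
  a = False:
    propagation gives c=False, e=True, f=False, d=True; an empty clause results — contradiction.
Every branch closes, so no satisfying assignment exists.

UNSATISFIABLE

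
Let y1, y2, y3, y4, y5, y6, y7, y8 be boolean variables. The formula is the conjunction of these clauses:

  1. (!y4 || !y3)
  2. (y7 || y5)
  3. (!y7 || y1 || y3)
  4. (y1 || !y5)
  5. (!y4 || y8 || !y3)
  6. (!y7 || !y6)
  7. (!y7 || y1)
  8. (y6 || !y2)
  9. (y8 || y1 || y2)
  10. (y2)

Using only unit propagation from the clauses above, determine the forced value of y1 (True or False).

True

(y2) stands alone — y2 = True.
From (y6 || !y2) and y2 = True: y6 = True.
In (!y7 || !y6), !y6 is now false; !y7 must hold, so y7 = False.
In (y5 || y7), y7 is now false; y5 must hold, so y5 = True.
In (y1 || !y5), !y5 is now false; y1 must hold, so y1 = True.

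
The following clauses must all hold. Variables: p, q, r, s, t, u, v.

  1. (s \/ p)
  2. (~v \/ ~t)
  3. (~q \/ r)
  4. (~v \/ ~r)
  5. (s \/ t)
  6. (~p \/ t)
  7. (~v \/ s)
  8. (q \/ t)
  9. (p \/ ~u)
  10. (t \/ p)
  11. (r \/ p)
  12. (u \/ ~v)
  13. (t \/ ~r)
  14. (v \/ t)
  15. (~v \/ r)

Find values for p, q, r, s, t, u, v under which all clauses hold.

p=T, q=F, r=T, s=F, t=T, u=F, v=F

Check each clause:
  1. (s \/ p) — p is true.
  2. (~t \/ ~v) — ~v is true.
  3. (r \/ ~q) — r is true.
  4. (~v \/ ~r) — ~v is true.
  5. (t \/ s) — t is true.
  6. (~p \/ t) — t is true.
  7. (~v \/ s) — ~v is true.
  8. (q \/ t) — t is true.
  9. (p \/ ~u) — p is true.
  10. (t \/ p) — p is true.
  11. (p \/ r) — p is true.
  12. (u \/ ~v) — ~v is true.
  13. (~r \/ t) — t is true.
  14. (t \/ v) — t is true.
  15. (r \/ ~v) — ~v is true.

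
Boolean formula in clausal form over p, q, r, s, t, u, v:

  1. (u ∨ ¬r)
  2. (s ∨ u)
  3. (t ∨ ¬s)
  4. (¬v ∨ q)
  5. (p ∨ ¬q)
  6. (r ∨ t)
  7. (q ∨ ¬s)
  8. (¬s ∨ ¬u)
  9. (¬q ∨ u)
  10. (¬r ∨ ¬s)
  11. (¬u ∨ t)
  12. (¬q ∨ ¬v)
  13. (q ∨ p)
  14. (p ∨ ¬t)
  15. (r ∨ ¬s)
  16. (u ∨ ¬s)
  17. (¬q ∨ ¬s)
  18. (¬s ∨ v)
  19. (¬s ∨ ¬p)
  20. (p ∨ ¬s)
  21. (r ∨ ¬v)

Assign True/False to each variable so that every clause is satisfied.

Try p = True.
  then s is forced to False.
  then u is forced to True.
  then t is forced to True.
Try q = True.
  then v is forced to False.
r is now unconstrained; take r = False.
Check each clause:
  1. (¬r ∨ u) — ¬r is true.
  2. (s ∨ u) — u is true.
  3. (t ∨ ¬s) — ¬s is true.
  4. (q ∨ ¬v) — ¬v is true.
  5. (¬q ∨ p) — p is true.
  6. (r ∨ t) — t is true.
  7. (¬s ∨ q) — q is true.
  8. (¬s ∨ ¬u) — ¬s is true.
  9. (¬q ∨ u) — u is true.
  10. (¬s ∨ ¬r) — ¬s is true.
  11. (¬u ∨ t) — t is true.
  12. (¬v ∨ ¬q) — ¬v is true.
  13. (p ∨ q) — p is true.
  14. (p ∨ ¬t) — p is true.
  15. (¬s ∨ r) — ¬s is true.
  16. (¬s ∨ u) — ¬s is true.
  17. (¬s ∨ ¬q) — ¬s is true.
  18. (¬s ∨ v) — ¬s is true.
  19. (¬p ∨ ¬s) — ¬s is true.
  20. (¬s ∨ p) — p is true.
  21. (¬v ∨ r) — ¬v is true.

p=1  q=1  r=0  s=0  t=1  u=1  v=0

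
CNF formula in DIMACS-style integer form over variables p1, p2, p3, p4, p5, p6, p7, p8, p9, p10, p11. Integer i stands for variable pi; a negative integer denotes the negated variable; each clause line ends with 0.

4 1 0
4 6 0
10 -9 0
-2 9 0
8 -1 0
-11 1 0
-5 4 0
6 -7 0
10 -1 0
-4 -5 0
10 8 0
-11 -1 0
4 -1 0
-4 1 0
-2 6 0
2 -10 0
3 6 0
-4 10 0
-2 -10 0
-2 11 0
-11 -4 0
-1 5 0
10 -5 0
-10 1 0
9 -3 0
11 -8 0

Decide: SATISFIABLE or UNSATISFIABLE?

UNSATISFIABLE

p1 = True:
  propagation gives p8=True, p10=True, p11=False; an empty clause results — contradiction.
p1 = False:
  propagation gives p4=True; an empty clause results — contradiction.
Every branch closes, so no satisfying assignment exists.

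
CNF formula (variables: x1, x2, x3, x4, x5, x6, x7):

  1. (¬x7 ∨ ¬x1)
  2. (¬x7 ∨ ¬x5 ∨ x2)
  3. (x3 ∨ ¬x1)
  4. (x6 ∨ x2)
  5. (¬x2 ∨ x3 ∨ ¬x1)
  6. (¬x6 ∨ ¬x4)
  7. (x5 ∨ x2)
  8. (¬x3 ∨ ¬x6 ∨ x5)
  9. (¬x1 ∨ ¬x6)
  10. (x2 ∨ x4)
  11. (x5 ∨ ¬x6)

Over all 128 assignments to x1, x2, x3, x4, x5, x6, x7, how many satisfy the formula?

24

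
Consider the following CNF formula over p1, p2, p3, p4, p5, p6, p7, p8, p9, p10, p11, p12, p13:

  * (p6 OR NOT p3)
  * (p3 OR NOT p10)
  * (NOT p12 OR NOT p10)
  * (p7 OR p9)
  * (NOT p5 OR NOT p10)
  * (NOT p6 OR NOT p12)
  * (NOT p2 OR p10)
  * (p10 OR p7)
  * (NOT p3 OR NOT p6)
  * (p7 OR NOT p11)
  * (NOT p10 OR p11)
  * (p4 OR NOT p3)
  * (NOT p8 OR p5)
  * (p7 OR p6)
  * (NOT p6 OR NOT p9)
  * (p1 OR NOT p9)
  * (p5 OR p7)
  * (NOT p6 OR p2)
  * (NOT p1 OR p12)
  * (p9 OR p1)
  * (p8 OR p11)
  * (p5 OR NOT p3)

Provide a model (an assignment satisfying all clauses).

p1=True, p2=False, p3=False, p4=True, p5=True, p6=False, p7=True, p8=True, p9=False, p10=False, p11=True, p12=True, p13=True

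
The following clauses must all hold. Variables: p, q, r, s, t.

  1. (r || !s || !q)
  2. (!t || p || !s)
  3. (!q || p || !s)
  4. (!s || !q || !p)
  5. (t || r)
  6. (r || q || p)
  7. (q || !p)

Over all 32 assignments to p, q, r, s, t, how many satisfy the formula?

9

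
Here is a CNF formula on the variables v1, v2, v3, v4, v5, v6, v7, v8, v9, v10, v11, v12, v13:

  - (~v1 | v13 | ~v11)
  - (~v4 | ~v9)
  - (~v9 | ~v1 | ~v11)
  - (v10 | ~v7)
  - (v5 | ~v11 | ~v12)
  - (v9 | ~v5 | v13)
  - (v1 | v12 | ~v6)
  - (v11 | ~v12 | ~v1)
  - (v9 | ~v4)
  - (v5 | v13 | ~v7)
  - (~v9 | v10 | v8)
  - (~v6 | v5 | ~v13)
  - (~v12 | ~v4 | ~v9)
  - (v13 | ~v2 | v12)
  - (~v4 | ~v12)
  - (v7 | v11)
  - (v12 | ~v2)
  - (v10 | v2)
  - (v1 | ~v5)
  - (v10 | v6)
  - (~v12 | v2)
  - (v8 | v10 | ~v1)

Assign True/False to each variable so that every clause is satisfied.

v1=T  v2=F  v3=F  v4=F  v5=T  v6=T  v7=F  v8=F  v9=F  v10=T  v11=T  v12=F  v13=T

Pure literal: v4 appears only negated; assign v4 = False.
v10 occurs only positively in the remaining clauses — set v10 = True.
Branch on v1: take v1 = True.
The remaining clauses are satisfied by v2 = False, v3 = False, v5 = True, v6 = True, v7 = False, v8 = False, v9 = False, v11 = True, v12 = False, v13 = True.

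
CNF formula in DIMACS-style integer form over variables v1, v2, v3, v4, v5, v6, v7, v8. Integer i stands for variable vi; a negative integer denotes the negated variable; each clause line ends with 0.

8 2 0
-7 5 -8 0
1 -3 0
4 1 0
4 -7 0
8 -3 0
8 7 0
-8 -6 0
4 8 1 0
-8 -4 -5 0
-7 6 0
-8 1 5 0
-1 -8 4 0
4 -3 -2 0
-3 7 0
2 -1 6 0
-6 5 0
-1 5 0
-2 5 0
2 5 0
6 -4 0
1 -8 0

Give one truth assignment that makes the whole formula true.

v1=True, v2=True, v3=False, v4=True, v5=True, v6=True, v7=True, v8=False

Check each clause:
  1. (v2 ∨ v8) — v2 is true.
  2. (v5 ∨ ¬v7 ∨ ¬v8) — ¬v8 is true.
  3. (v1 ∨ ¬v3) — v1 is true.
  4. (v4 ∨ v1) — v1 is true.
  5. (¬v7 ∨ v4) — v4 is true.
  6. (¬v3 ∨ v8) — ¬v3 is true.
  7. (v7 ∨ v8) — v7 is true.
  8. (¬v8 ∨ ¬v6) — ¬v8 is true.
  9. (v8 ∨ v4 ∨ v1) — v1 is true.
  10. (¬v4 ∨ ¬v5 ∨ ¬v8) — ¬v8 is true.
  11. (¬v7 ∨ v6) — v6 is true.
  12. (v1 ∨ ¬v8 ∨ v5) — ¬v8 is true.
  13. (¬v1 ∨ ¬v8 ∨ v4) — ¬v8 is true.
  14. (¬v3 ∨ ¬v2 ∨ v4) — v4 is true.
  15. (¬v3 ∨ v7) — ¬v3 is true.
  16. (v2 ∨ v6 ∨ ¬v1) — v2 is true.
  17. (v5 ∨ ¬v6) — v5 is true.
  18. (v5 ∨ ¬v1) — v5 is true.
  19. (¬v2 ∨ v5) — v5 is true.
  20. (v2 ∨ v5) — v2 is true.
  21. (v6 ∨ ¬v4) — v6 is true.
  22. (v1 ∨ ¬v8) — ¬v8 is true.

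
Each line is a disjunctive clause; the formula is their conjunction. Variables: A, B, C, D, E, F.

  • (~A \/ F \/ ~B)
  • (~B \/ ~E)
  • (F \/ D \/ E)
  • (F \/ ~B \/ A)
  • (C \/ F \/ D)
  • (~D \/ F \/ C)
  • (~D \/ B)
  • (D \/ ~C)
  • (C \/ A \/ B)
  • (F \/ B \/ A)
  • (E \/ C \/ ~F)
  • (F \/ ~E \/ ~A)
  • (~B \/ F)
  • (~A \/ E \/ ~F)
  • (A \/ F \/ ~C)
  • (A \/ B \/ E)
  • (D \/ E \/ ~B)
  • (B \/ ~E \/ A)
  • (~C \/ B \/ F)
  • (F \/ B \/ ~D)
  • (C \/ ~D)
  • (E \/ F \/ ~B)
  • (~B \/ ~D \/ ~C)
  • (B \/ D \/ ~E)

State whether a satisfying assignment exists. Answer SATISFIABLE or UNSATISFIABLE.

B = True:
  propagation gives E=False, F=True, C=True, D=True; an empty clause results — contradiction.
B = False:
  propagation gives D=False, C=False, F=True, A=True; an empty clause results — contradiction.
Every branch closes, so no satisfying assignment exists.

UNSATISFIABLE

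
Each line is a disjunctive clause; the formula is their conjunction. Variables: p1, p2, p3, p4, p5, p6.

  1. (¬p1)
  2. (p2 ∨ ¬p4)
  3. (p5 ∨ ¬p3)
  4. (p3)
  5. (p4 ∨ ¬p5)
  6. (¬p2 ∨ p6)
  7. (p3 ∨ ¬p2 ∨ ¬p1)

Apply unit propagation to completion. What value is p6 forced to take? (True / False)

True

(¬p1) stands alone — p1 = False.
Unit clause (p3) sets p3 = True.
In (p5 ∨ ¬p3), ¬p3 is now false; p5 must hold, so p5 = True.
(p4 ∨ ¬p5) with p5 = True leaves only p4, so p4 = True.
(¬p4 ∨ p2): since p4 = True, the clause reduces to (p2). p2 = True.
(p6 ∨ ¬p2) with p2 = True leaves only p6, so p6 = True.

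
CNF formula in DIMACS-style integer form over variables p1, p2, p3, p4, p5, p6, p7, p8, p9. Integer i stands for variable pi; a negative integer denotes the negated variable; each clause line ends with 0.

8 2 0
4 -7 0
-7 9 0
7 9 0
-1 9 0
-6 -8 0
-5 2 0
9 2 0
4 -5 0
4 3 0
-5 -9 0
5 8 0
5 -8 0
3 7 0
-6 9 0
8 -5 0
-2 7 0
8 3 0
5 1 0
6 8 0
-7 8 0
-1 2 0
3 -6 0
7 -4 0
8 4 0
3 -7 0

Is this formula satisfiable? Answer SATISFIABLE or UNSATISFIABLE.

UNSATISFIABLE

p8 = True:
  propagation gives p6=False, p5=True, p2=True, p4=True; an empty clause results — contradiction.
p8 = False:
  propagation gives p2=True, p5=True; an empty clause results — contradiction.
Every branch closes, so no satisfying assignment exists.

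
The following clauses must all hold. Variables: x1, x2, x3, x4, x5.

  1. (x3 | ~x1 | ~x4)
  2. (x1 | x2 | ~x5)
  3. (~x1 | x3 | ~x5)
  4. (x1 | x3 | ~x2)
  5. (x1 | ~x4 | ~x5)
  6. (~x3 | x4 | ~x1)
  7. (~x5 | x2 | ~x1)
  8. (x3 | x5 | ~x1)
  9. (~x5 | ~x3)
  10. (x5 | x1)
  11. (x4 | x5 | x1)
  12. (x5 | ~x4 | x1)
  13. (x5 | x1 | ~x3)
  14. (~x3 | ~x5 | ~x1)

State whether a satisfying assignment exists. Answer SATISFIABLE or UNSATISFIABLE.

Set x1 = True and propagate.
The remaining clauses are satisfied by x2 = True, x3 = True, x4 = True, x5 = False.
So x1=T, x2=T, x3=T, x4=T, x5=F is a satisfying assignment.

SATISFIABLE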